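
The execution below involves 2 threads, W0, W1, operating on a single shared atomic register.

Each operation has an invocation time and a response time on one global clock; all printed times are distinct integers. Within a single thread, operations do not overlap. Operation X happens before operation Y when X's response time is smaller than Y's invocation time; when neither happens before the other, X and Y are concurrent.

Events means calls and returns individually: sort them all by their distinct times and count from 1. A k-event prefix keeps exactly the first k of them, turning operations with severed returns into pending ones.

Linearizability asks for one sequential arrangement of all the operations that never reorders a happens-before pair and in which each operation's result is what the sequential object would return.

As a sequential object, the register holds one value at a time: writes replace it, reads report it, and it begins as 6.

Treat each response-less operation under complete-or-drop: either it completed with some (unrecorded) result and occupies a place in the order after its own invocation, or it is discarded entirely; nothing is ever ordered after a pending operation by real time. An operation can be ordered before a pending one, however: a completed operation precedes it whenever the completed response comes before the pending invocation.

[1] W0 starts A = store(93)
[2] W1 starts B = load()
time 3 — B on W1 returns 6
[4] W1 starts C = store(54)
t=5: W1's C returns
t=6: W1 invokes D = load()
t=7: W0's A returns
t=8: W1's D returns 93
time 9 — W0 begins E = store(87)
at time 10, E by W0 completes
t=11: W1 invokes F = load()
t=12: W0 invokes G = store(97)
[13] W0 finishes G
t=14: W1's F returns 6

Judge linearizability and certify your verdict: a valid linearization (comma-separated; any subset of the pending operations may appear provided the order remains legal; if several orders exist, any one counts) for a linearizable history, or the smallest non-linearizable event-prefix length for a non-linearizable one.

through event 13 a valid linearization exists; event 14 (F responding at time 14) ends that
every one of the 8 real-time-consistent orders over 7 completed atomic register ops fails the sequential spec
e.g. A, B, C, D, E, F, G: illegal at step 2, since B load() → 6 cannot apply there
e.g. A, B, C, D, E, G, F: illegal at step 2, since B load() → 6 cannot apply there

not linearizable — minimal violating prefix: 14 events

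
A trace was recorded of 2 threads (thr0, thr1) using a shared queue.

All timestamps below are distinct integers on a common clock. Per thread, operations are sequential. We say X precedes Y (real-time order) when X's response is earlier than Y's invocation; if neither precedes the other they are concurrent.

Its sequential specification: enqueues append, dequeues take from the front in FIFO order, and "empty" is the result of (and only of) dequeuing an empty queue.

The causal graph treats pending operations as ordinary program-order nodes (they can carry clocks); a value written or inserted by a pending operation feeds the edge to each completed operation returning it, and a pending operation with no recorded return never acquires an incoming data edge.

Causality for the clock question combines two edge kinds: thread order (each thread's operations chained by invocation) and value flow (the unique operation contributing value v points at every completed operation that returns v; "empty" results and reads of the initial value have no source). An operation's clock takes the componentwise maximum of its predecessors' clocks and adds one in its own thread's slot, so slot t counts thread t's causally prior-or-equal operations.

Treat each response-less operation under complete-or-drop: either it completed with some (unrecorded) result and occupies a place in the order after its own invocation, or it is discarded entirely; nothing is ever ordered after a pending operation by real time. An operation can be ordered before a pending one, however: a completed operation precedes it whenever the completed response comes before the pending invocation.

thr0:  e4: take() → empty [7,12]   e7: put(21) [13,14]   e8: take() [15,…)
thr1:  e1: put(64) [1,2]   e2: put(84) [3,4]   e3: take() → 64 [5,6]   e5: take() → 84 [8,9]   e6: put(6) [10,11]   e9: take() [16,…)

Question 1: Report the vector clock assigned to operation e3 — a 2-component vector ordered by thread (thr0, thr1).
(0, 3)

VC(e1, invoked at 1): no causal predecessors; +1 on thr1 → (0, 1)
VC(e4, invoked at 7): no causal predecessors; +1 on thr0 → (1, 0)
from VC(e1)=(0, 1), e2 (invoked 3) maxes components and bumps thr1 → (0, 2)
from VC(e4)=(1, 0), e7 (invoked 13) maxes components and bumps thr0 → (2, 0)
from VC(e1)=(0, 1), VC(e2)=(0, 2), e3 (invoked 5) maxes components and bumps thr1 → (0, 3)
from VC(e7)=(2, 0), e8 (invoked 15) maxes components and bumps thr0 → (3, 0)
from VC(e2)=(0, 2), VC(e3)=(0, 3), e5 (invoked 8) maxes components and bumps thr1 → (0, 4)
from VC(e5)=(0, 4), e6 (invoked 10) maxes components and bumps thr1 → (0, 5)
from VC(e6)=(0, 5), e9 (invoked 16) maxes components and bumps thr1 → (0, 6)
target: VC(e3) = (0, 3)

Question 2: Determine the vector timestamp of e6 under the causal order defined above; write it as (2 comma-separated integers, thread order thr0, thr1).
(0, 5)

e1, invoked 1, has no incoming edges; only thr1's bump applies → (0, 1)
e4, invoked 7, has no incoming edges; only thr0's bump applies → (1, 0)
VC(e2, invoked at 3): max of VC(e1)=(0, 1), then +1 on thread thr1 → (0, 2)
VC(e7, invoked at 13): max of VC(e4)=(1, 0), then +1 on thread thr0 → (2, 0)
VC(e3, invoked at 5): max of VC(e1)=(0, 1), VC(e2)=(0, 2), then +1 on thread thr1 → (0, 3)
VC(e8, invoked at 15): max of VC(e7)=(2, 0), then +1 on thread thr0 → (3, 0)
VC(e5, invoked at 8): max of VC(e2)=(0, 2), VC(e3)=(0, 3), then +1 on thread thr1 → (0, 4)
VC(e6, invoked at 10): max of VC(e5)=(0, 4), then +1 on thread thr1 → (0, 5)
VC(e9, invoked at 16): max of VC(e6)=(0, 5), then +1 on thread thr1 → (0, 6)
target: VC(e6) = (0, 5)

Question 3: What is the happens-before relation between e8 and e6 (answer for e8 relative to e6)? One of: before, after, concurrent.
after

e8 spans [15,…), e6 spans [10,11]
resp(e6)=11 < inv(e8)=15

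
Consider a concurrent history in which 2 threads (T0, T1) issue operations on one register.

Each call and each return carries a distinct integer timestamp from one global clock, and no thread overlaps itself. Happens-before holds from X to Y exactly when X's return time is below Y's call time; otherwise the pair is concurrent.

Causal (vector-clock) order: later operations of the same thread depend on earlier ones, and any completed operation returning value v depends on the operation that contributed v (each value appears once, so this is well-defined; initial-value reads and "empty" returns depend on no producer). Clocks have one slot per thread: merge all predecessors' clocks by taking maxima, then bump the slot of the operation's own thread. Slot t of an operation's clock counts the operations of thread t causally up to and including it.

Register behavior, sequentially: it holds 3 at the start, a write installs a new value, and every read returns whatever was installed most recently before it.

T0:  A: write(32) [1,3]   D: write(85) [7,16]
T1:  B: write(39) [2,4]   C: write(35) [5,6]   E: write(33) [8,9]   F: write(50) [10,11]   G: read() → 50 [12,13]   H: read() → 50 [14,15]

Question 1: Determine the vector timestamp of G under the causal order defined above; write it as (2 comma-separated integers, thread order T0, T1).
(0, 5)

no predecessors for B (invoked 2): T1 increments from zero → (0, 1)
no predecessors for A (invoked 1): T0 increments from zero → (1, 0)
from VC(B)=(0, 1), C (invoked 5) maxes components and bumps T1 → (0, 2)
from VC(A)=(1, 0), D (invoked 7) maxes components and bumps T0 → (2, 0)
from VC(C)=(0, 2), E (invoked 8) maxes components and bumps T1 → (0, 3)
from VC(E)=(0, 3), F (invoked 10) maxes components and bumps T1 → (0, 4)
from VC(F)=(0, 4), G (invoked 12) maxes components and bumps T1 → (0, 5)
from VC(F)=(0, 4), VC(G)=(0, 5), H (invoked 14) maxes components and bumps T1 → (0, 6)
target: VC(G) = (0, 5)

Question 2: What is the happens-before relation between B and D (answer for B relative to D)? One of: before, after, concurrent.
before

B spans [2,4], D spans [7,16]
resp(B)=4 < inv(D)=7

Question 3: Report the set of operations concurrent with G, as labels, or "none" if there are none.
D

G spans [12,13]; an op avoiding the whole window 12..13 is ordered, any other is concurrent
A [1,3]: before
B [2,4]: before
C [5,6]: before
D [7,16]: concurrent
E [8,9]: before
F [10,11]: before
H [14,15]: after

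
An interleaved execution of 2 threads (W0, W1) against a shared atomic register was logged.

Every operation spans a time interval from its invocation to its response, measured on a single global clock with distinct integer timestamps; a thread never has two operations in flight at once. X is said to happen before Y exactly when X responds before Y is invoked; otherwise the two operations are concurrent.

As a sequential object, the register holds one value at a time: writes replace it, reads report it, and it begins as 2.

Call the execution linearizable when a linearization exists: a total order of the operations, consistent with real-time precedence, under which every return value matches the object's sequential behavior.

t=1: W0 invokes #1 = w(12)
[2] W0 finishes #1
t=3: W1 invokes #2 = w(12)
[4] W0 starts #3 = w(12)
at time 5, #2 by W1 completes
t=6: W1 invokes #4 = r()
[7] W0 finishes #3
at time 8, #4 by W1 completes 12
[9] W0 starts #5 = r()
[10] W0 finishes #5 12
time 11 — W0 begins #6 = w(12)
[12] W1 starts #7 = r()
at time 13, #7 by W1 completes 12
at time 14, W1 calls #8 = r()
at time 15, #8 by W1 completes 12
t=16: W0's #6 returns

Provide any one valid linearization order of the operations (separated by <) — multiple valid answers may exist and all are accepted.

1. #1 w(12), leaving value 12
2. #2 w(12), leaving value 12
3. #3 w(12), leaving value 12
4. #4 r() → 12, leaving value 12
5. #5 r() → 12, leaving value 12
6. #6 w(12), leaving value 12
7. #7 r() → 12, leaving value 12
8. #8 r() → 12, leaving value 12

#1 < #2 < #3 < #4 < #5 < #6 < #7 < #8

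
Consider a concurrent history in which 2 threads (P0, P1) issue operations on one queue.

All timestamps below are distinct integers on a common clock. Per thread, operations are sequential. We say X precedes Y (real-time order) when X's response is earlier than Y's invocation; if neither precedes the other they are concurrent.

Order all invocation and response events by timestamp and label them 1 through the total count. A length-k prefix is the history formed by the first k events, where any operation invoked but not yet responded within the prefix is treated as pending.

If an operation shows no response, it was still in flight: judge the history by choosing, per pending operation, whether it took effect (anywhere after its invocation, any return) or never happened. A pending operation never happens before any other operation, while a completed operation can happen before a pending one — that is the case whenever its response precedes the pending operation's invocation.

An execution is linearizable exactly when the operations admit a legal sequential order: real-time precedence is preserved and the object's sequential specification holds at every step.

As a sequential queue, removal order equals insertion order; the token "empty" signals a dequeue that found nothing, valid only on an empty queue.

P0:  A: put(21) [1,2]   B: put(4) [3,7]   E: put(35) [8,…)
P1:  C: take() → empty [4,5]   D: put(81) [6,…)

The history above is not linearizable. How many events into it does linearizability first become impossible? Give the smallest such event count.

5

events 1..4 are linearizable, e.g. via A:
step 1: A put(21) — queue <21>
include event 5 — C responding at 5 — and every candidate order breaks
no completion choice of the 1 pending operation (B) rescues it — every subset was tried
one such order, A, C (pending dropped), breaks at step 2 where C take() → empty is illegal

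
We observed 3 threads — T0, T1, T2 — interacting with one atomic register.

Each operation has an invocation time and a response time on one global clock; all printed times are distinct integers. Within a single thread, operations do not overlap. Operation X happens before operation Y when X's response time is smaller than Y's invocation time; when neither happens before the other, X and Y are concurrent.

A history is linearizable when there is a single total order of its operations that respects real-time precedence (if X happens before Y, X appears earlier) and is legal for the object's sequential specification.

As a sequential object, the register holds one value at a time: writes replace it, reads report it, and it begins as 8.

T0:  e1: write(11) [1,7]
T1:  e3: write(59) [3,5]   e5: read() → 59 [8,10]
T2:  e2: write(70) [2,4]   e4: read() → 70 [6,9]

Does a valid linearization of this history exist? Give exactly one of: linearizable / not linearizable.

the violation lands at event 10, e5's response at time 10: events 1..9 linearize, events 1..10 do not
real-time-consistent orders of the 5 completed operations: 14 — all fail the atomic register replay
for example e1, e2, e3, e4, e5 fails at step 4: e4 read() → 70 is not legal there
for example e1, e2, e3, e5, e4 fails at step 5: e4 read() → 70 is not legal there

not linearizable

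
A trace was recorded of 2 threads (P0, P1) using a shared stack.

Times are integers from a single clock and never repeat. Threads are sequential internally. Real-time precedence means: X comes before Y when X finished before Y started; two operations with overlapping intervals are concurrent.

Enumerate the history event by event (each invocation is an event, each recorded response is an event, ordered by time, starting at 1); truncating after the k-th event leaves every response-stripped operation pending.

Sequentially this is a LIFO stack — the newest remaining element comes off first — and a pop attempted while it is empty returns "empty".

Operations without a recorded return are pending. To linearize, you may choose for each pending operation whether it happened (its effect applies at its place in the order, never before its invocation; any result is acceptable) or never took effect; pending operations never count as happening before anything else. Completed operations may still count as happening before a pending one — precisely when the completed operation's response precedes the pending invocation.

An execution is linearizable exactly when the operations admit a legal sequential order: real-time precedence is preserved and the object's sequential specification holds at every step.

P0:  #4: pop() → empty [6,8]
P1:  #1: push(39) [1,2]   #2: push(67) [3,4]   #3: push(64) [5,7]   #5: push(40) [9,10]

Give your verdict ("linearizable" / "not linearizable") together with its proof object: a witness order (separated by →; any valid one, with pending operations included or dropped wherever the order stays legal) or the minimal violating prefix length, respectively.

not linearizable — minimal violating prefix: 8 events

events 1..7 are fine; event 8 — the response of #4 at time 8 — makes the prefix non-linearizable
no legal order exists: 2 real-time-consistent candidates over 4 completed stack operations, all rejected
e.g. #1, #2, #3, #4: illegal at step 4, since #4 pop() → empty cannot apply there
e.g. #1, #2, #4, #3: illegal at step 3, since #4 pop() → empty cannot apply there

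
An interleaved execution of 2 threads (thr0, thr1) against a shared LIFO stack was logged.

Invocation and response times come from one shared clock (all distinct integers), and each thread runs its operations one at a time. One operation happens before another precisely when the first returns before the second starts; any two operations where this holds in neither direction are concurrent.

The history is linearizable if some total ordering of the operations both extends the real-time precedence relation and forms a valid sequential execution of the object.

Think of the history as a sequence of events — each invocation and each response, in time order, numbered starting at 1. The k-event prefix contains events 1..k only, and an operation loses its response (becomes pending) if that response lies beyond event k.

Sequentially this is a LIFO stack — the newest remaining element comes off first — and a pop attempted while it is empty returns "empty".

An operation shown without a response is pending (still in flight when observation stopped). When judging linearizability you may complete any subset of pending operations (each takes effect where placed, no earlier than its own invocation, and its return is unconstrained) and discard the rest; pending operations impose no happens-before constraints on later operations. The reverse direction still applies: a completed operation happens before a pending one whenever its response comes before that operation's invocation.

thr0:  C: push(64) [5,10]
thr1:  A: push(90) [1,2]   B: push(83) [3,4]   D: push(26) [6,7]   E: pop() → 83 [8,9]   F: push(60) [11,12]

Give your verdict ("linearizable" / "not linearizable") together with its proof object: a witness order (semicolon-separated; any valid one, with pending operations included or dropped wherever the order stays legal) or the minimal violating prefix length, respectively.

not linearizable — minimal violating prefix: 9 events

already the first 9 events (up to E's response at time 9) admit no linearization; the first 8 still do
the sole real-time-consistent order of 4 completed operations fails the LIFO stack replay
no completion choice of the 1 pending operation (C) rescues it — every subset was tried
sample order A, B, D, E (pending dropped) stalls at step 4 — E pop() → 83 has no legal effect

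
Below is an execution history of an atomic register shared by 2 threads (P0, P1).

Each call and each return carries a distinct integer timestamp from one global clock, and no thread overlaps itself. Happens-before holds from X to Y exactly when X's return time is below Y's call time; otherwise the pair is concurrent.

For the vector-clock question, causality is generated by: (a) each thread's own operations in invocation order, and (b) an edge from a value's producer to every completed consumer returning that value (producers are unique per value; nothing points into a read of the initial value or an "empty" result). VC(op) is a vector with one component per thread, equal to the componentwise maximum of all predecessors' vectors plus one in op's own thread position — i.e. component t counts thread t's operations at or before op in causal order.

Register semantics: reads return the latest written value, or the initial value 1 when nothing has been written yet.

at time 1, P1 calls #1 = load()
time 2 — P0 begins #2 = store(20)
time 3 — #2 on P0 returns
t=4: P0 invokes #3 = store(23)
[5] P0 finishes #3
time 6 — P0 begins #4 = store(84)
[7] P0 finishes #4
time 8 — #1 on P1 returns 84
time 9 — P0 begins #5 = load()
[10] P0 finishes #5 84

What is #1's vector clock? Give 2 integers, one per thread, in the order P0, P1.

(3, 1)

VC(#2, invoked at 2): no causal predecessors; +1 on P0 → (1, 0)
invoked at 4, #3 merges VC(#2)=(1, 0) and bumps P0's slot → (2, 0)
invoked at 6, #4 merges VC(#3)=(2, 0) and bumps P0's slot → (3, 0)
invoked at 1, #1 merges VC(#4)=(3, 0) and bumps P1's slot → (3, 1)
invoked at 9, #5 merges VC(#4)=(3, 0) and bumps P0's slot → (4, 0)
target: VC(#1) = (3, 1)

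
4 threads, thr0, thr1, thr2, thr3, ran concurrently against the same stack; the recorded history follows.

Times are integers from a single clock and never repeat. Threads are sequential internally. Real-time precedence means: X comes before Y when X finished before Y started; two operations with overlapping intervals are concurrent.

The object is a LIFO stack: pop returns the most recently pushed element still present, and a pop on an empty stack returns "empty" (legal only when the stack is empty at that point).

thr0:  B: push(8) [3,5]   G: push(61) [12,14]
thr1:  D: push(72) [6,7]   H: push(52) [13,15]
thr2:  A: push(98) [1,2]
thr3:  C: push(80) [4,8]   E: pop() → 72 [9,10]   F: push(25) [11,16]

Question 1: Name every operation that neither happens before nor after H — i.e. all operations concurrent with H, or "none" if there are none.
Answer: F, G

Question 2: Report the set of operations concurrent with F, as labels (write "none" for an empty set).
Answer: G, H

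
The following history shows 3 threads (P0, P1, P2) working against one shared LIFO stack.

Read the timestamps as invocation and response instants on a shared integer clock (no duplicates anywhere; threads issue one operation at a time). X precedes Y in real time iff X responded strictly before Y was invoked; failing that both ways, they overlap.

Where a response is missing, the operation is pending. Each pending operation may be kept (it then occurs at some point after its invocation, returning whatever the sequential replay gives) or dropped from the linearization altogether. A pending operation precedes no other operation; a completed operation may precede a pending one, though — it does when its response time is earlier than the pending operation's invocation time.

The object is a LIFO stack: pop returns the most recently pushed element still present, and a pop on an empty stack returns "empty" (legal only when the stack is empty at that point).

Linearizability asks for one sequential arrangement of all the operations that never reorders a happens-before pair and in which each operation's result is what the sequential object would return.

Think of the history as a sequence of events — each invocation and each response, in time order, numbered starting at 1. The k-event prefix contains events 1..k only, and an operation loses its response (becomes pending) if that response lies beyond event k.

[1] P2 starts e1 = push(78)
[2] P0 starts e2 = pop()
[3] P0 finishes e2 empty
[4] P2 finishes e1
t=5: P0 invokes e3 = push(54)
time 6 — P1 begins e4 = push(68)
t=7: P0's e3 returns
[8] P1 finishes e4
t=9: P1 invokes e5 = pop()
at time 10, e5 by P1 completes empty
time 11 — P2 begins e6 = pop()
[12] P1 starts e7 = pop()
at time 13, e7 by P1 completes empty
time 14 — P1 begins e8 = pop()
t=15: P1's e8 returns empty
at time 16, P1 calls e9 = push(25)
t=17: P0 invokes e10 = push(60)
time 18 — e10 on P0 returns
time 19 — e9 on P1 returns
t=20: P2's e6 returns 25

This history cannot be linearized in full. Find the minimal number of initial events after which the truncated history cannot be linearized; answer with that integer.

events 1..9 are still linearizable — one witness is e2, e1, e3, e4:
step 1: e2 pop() → empty — stack <>
step 2: e1 push(78) — stack <78>
step 3: e3 push(54) — stack <78,54>
step 4: e4 push(68) — stack <78,54,68>
with event 10 included (e5 responding at time 10), all real-time-consistent orders fail
e.g. e1, e2, e3, e4, e5: illegal at step 2, since e2 pop() → empty cannot apply there
e.g. e1, e2, e4, e3, e5: illegal at step 2, since e2 pop() → empty cannot apply there

10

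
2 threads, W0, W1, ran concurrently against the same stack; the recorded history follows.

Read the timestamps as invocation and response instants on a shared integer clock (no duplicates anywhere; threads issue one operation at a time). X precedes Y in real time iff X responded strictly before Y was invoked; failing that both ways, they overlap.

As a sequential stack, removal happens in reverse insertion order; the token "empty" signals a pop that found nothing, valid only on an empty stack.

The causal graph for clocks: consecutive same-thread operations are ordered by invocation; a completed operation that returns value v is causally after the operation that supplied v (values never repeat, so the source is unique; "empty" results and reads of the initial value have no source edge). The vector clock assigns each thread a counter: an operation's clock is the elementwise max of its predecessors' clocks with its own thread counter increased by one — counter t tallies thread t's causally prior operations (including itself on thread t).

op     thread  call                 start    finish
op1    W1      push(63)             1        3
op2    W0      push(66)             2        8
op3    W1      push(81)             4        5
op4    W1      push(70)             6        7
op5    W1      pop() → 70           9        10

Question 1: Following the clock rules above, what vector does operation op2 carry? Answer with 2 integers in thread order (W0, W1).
Answer: (1, 0)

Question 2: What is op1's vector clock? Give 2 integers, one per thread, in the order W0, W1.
Answer: (0, 1)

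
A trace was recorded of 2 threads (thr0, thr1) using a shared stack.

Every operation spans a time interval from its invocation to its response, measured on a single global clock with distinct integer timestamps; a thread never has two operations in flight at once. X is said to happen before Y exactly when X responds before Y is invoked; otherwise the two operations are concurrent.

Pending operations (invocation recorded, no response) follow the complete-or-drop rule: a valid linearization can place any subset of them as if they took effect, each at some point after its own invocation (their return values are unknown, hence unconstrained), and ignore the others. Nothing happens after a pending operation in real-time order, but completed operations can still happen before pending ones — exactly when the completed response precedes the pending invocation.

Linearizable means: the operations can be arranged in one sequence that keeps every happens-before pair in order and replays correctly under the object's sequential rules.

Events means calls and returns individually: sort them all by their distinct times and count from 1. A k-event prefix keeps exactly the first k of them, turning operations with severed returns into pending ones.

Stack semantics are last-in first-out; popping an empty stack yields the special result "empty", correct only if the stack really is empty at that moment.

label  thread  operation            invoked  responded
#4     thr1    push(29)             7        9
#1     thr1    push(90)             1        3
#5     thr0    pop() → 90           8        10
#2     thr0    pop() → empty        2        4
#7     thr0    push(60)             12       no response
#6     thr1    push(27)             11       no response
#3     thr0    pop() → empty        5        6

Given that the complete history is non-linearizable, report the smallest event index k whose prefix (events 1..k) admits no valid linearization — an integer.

events 1..5 are linearizable; a witness order is #2, #1:
1. #2 pop() → empty, leaving stack <>
2. #1 push(90), leaving stack <90>
with event 6 included (#3 responding at time 6), all real-time-consistent orders fail
sample order #1, #2, #3 stalls at step 2 — #2 pop() → empty has no legal effect
sample order #2, #1, #3 stalls at step 3 — #3 pop() → empty has no legal effect

6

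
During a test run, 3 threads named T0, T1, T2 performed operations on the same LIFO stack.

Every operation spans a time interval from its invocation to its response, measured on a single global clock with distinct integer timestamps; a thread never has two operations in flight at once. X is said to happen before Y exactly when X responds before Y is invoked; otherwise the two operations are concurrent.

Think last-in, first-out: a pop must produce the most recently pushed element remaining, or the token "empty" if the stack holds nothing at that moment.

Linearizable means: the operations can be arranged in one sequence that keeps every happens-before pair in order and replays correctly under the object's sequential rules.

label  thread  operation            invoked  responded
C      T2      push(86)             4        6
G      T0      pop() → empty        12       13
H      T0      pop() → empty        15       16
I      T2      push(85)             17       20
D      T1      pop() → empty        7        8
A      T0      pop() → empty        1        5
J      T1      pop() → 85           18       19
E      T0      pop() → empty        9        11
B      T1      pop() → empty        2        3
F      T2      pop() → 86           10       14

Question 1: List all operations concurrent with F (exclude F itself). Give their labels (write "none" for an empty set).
E, G

F spans [10,14]; an op avoiding the whole window 10..14 is ordered, any other is concurrent
A [1,5]: before
B [2,3]: before
C [4,6]: before
D [7,8]: before
E [9,11]: concurrent
G [12,13]: concurrent
H [15,16]: after
I [17,20]: after
J [18,19]: after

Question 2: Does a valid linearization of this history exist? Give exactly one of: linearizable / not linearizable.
not linearizable

through event 7 a valid linearization exists; event 8 (D responding at time 8) ends that
4 completed operations, 3 real-time-consistent orders — every LIFO stack replay fails
take A, B, C, D: step 4 already fails, because D pop() → empty cannot occur there
take B, A, C, D: step 4 already fails, because D pop() → empty cannot occur there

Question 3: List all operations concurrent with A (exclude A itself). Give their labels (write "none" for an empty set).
B, C

overlap test against A [1,5]: concurrent iff the interval meets 1..5
B [2,3]: concurrent
C [4,6]: concurrent
D [7,8]: after
E [9,11]: after
F [10,14]: after
G [12,13]: after
H [15,16]: after
I [17,20]: after
J [18,19]: after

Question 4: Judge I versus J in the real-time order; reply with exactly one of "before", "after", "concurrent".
concurrent

I spans [17,20], J spans [18,19]
the intervals overlap in both directions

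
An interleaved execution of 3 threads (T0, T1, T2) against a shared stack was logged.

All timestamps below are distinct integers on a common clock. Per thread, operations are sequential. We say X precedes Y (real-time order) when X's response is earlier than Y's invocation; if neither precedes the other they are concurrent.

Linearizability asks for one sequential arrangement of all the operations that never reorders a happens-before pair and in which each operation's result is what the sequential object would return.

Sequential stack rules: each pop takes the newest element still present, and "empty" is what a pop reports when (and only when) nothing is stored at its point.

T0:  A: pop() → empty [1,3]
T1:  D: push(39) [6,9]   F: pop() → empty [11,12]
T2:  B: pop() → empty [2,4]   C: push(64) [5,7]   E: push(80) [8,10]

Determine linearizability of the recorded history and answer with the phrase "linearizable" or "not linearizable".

cut after 11 events: linearizable; cut after 12 events (F responds, time 12): not linearizable
checked exhaustively: 6 real-time-consistent orders of 6 completed operations, zero legal stack replays
sample order A, B, C, D, E, F stalls at step 6 — F pop() → empty has no legal effect
sample order A, B, C, E, D, F stalls at step 6 — F pop() → empty has no legal effect

not linearizable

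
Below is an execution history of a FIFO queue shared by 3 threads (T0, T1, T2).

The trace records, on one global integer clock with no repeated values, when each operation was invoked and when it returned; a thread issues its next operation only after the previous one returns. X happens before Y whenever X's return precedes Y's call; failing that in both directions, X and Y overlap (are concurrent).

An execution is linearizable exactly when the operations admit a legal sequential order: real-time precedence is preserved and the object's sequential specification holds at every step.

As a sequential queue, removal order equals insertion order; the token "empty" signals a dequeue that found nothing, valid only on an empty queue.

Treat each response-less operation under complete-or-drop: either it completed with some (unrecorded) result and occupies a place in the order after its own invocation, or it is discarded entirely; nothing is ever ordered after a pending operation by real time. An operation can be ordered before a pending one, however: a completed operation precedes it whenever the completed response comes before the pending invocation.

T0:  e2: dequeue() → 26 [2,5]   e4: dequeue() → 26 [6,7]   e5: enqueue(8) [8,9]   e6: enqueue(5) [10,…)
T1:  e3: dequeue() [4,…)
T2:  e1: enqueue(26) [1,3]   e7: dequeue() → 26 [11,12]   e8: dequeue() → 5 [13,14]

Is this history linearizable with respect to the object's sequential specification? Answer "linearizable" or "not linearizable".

not linearizable

cut after 6 events: linearizable; cut after 7 events (e4 responds, time 7): not linearizable
the 3 completed operations admit 2 real-time orders; each fails the FIFO queue replay
no escape via the 1 pending operation (e3): every completion choice fails
take e1, e2, e4 (pending dropped): step 3 already fails, because e4 dequeue() → 26 cannot occur there
take e2, e1, e4 (pending dropped): step 1 already fails, because e2 dequeue() → 26 cannot occur there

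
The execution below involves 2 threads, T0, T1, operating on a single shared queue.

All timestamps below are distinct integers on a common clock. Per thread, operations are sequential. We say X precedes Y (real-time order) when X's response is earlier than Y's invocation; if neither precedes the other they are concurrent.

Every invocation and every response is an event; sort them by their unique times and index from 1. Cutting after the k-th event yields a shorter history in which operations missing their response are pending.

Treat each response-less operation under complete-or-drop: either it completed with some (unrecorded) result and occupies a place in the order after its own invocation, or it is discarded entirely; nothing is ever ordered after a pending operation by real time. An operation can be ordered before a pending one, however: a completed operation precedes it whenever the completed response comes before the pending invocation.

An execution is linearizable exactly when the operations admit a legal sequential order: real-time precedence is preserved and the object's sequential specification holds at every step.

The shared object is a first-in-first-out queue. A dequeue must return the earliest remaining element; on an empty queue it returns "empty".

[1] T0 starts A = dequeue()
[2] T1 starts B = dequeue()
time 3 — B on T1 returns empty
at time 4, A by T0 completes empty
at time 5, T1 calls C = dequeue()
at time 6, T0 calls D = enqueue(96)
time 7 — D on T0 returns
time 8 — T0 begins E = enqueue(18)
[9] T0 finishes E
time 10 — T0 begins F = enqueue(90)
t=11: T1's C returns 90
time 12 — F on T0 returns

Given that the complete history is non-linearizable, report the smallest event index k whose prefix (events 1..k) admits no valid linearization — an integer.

11

events 1..10 are linearizable, e.g. via A, B, C, D, E:
step 1: A dequeue() → empty — queue <>
step 2: B dequeue() → empty — queue <>
step 3: C dequeue() (pending, included) — queue <>
step 4: D enqueue(96) — queue <96>
step 5: E enqueue(18) — queue <96,18>
event 11 — C's response, time 11 — after it, nothing linearizes
including or dropping the 1 pending operation (F) in any combination fails
for example A, B, C, D, E (pending dropped) fails at step 3: C dequeue() → 90 is not legal there
for example A, B, D, C, E (pending dropped) fails at step 4: C dequeue() → 90 is not legal there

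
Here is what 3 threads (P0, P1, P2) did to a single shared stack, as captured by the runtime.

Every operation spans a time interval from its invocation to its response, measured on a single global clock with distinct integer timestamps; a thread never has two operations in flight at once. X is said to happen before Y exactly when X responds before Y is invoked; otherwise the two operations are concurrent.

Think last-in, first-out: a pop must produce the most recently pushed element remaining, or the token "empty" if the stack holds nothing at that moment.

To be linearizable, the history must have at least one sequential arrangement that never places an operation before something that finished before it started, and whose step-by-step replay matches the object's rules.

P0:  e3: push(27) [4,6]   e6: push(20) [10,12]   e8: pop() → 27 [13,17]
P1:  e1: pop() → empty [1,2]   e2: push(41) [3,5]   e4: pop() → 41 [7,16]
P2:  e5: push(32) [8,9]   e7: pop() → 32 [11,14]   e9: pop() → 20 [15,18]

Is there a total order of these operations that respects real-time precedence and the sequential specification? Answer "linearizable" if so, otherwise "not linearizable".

witness order: e1, e2, e3, e5, e7, e6, e9, e8, e4
1. e1 pop() → empty, leaving stack <>
2. e2 push(41), leaving stack <41>
3. e3 push(27), leaving stack <41,27>
4. e5 push(32), leaving stack <41,27,32>
5. e7 pop() → 32, leaving stack <41,27>
6. e6 push(20), leaving stack <41,27,20>
7. e9 pop() → 20, leaving stack <41,27>
8. e8 pop() → 27, leaving stack <41>
9. e4 pop() → 41, leaving stack <>

linearizable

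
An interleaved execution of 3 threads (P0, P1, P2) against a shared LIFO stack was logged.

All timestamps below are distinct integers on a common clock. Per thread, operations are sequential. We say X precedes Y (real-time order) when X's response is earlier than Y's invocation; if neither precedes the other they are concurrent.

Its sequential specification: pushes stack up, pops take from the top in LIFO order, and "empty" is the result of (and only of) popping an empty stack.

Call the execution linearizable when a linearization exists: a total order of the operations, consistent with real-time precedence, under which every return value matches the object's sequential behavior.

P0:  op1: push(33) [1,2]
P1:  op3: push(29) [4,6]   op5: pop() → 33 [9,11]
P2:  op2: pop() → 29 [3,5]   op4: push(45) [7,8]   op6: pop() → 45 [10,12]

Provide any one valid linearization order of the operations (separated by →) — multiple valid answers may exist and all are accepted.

1. op1 push(33), leaving stack <33>
2. op3 push(29), leaving stack <33,29>
3. op2 pop() → 29, leaving stack <33>
4. op4 push(45), leaving stack <33,45>
5. op6 pop() → 45, leaving stack <33>
6. op5 pop() → 33, leaving stack <>

op1 → op3 → op2 → op4 → op6 → op5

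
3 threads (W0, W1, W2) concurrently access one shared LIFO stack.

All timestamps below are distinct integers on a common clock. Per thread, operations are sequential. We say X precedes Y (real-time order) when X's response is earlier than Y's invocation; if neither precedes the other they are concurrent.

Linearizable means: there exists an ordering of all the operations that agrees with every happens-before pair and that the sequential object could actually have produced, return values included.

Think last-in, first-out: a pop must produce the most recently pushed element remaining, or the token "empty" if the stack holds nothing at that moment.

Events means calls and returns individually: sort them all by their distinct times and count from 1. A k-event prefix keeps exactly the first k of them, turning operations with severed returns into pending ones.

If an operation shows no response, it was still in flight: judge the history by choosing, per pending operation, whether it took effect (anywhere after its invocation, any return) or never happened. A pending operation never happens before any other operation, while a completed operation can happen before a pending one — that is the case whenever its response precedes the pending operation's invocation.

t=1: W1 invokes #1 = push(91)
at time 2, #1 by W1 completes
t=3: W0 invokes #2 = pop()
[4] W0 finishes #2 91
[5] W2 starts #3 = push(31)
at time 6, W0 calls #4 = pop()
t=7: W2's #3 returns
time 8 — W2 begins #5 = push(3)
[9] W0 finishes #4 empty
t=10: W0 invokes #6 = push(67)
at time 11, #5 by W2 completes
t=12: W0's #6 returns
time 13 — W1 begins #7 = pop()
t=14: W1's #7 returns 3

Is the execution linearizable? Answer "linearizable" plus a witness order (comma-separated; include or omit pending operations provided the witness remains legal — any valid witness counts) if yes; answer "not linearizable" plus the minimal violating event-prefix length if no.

linearizable — witness: #1, #2, #4, #3, #6, #5, #7

step 1: #1 push(91) — stack <91>
step 2: #2 pop() → 91 — stack <>
step 3: #4 pop() → empty — stack <>
step 4: #3 push(31) — stack <31>
step 5: #6 push(67) — stack <31,67>
step 6: #5 push(3) — stack <31,67,3>
step 7: #7 pop() → 3 — stack <31,67>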